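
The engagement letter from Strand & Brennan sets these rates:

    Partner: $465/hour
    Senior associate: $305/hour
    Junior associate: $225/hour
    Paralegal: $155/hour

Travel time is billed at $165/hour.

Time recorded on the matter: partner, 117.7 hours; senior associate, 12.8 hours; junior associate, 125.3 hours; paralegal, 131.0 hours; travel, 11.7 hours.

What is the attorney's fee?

Partner: 117.7 × $465 = $54,730.50
Senior associate: 12.8 × $305 = $3,904.00
Junior associate: 125.3 × $225 = $28,192.50
Paralegal: 131.0 × $155 = $20,305.00
Subtotal: $54,730.50 + $3,904.00 + $28,192.50 + $20,305.00 = $107,132.00
Travel: 11.7 × $165 = $1,930.50
Total: $107,132.00 + $1,930.50 = $109,062.50

$109,062.50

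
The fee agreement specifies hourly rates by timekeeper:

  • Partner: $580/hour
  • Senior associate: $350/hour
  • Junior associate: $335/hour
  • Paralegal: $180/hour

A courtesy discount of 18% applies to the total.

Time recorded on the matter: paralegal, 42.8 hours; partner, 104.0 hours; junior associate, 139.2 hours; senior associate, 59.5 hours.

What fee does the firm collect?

$111,094.42

Partner: 104.0 × $580 = $60,320.00
Senior associate: 59.5 × $350 = $20,825.00
Junior associate: 139.2 × $335 = $46,632.00
Paralegal: 42.8 × $180 = $7,704.00
Subtotal: $135,481.00
Less 18% discount: −$24,386.58
Total: $135,481.00 − $24,386.58 = $111,094.42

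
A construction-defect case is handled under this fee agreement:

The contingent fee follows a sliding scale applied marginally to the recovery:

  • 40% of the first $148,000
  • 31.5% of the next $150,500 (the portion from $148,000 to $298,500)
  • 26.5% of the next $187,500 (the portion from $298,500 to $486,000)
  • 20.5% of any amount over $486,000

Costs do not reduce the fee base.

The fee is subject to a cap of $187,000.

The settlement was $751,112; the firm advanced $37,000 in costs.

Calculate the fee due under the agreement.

Fee base is the gross recovery, $751,112; costs are reimbursed separately.
First $148,000 at 40% = $59,200.00
Next $150,500 at 31.5% = $47,407.50
Next $187,500 at 26.5% = $49,687.50
Remaining $265,112 at 20.5% = $54,347.96
Fee: $59,200.00 + $47,407.50 + $49,687.50 + $54,347.96 = $210,642.96
$210,642.96 exceeds the $187,000 cap, so the fee is capped at $187,000.00.

$187,000.00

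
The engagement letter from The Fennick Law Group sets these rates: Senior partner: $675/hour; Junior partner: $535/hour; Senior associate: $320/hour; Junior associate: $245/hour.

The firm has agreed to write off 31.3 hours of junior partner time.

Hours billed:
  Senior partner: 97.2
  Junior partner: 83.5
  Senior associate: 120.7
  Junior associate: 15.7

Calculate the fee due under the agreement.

Senior partner: 97.2 × $675 = $65,610.00
Junior partner: 83.5 × $535 = $44,672.50
Senior associate: 120.7 × $320 = $38,624.00
Junior associate: 15.7 × $245 = $3,846.50
Subtotal: $152,753.00
Write-off: 31.3 × $535 = $16,745.50
Total: $152,753.00 − $16,745.50 = $136,007.50

$136,007.50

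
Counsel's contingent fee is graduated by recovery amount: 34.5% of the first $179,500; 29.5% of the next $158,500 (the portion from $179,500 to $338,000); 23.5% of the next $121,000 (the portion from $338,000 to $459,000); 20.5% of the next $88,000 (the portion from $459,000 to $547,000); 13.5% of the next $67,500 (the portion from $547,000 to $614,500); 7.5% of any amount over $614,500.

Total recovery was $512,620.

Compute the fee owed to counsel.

First $179,500 at 34.5% = $61,927.50
Next $158,500 at 29.5% = $46,757.50
Next $121,000 at 23.5% = $28,435.00
Remaining $53,620 at 20.5% = $10,992.10
Fee: $61,927.50 + $46,757.50 + $28,435.00 + $10,992.10 = $148,112.10

$148,112.10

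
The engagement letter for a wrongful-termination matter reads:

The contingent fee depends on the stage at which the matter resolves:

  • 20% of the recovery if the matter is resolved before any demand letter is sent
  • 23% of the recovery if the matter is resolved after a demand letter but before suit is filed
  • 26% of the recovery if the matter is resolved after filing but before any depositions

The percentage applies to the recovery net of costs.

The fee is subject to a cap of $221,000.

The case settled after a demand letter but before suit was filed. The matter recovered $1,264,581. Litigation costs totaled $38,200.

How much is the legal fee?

Fee base (net of costs): $1,264,581 − $38,200 = $1,226,381
The matter settled after a demand letter but before suit was filed, so the 23% rate applies.
$1,226,381 × 23% = $282,067.63
$282,067.63 exceeds the $221,000 cap, so the fee is capped at $221,000.00.

$221,000.00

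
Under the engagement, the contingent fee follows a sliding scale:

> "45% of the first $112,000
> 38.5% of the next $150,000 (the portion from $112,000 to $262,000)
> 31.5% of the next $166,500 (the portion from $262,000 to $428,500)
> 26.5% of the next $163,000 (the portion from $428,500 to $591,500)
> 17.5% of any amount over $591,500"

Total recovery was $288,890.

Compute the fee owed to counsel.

First $112,000 at 45% = $50,400.00
Next $150,000 at 38.5% = $57,750.00
Remaining $26,890 at 31.5% = $8,470.35
Fee: $50,400.00 + $57,750.00 + $8,470.35 = $116,620.35

$116,620.35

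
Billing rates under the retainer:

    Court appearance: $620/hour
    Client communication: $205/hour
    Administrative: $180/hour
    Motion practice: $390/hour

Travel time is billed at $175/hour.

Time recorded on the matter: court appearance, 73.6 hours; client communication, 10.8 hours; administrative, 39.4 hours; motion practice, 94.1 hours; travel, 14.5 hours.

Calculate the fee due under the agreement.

$94,174.50

Court appearance: 73.6 × $620 = $45,632.00
Client communication: 10.8 × $205 = $2,214.00
Administrative: 39.4 × $180 = $7,092.00
Motion practice: 94.1 × $390 = $36,699.00
Subtotal: $45,632.00 + $2,214.00 + $7,092.00 + $36,699.00 = $91,637.00
Travel: 14.5 × $175 = $2,537.50
Total: $91,637.00 + $2,537.50 = $94,174.50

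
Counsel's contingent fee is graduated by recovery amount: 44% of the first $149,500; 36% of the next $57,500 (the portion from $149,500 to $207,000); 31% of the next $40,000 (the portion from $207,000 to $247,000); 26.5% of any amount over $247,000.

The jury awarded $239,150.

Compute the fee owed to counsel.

First $149,500 at 44% = $65,780.00
Next $57,500 at 36% = $20,700.00
Remaining $32,150 at 31% = $9,966.50
Fee: $65,780.00 + $20,700.00 + $9,966.50 = $96,446.50

$96,446.50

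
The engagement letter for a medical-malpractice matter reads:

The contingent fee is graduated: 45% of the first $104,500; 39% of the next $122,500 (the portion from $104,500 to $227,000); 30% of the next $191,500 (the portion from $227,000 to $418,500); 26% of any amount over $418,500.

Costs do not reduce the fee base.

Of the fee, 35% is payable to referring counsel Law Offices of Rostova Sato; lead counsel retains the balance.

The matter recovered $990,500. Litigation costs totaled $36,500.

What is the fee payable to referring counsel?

Fee base is the gross recovery, $990,500; costs are reimbursed separately.
First $104,500 at 45% = $47,025.00
Next $122,500 at 39% = $47,775.00
Next $191,500 at 30% = $57,450.00
Remaining $572,000 at 26% = $148,720.00
Fee: $47,025.00 + $47,775.00 + $57,450.00 + $148,720.00 = $300,970.00
Referral share: 35% of $300,970.00 = $105,339.50; lead counsel retains $300,970.00 − $105,339.50 = $195,630.50.

$105,339.50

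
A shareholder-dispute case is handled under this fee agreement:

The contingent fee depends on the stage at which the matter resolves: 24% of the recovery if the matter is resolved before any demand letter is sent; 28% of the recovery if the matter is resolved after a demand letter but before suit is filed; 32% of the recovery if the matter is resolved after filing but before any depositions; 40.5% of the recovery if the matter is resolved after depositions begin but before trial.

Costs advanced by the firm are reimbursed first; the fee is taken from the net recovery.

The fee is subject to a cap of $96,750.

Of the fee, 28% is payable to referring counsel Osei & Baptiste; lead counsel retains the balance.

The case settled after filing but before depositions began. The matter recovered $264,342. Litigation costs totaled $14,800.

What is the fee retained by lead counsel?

Fee base (net of costs): $264,342 − $14,800 = $249,542
The matter settled after filing but before depositions began, so the 32% rate applies.
$249,542 × 32% = $79,853.44
$79,853.44 is under the $96,750 cap.
Referral share: 28% of $79,853.44 = $22,358.96; lead counsel retains $79,853.44 − $22,358.96 = $57,494.48.

$57,494.48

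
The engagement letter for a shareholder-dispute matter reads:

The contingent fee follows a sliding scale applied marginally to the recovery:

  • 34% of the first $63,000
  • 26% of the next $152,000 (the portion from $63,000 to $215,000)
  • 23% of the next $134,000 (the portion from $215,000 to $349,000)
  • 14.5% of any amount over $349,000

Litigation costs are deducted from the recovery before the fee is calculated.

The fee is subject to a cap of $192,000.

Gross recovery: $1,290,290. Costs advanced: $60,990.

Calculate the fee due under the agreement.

Fee base (net of costs): $1,290,290 − $60,990 = $1,229,300
First $63,000 at 34% = $21,420.00
Next $152,000 at 26% = $39,520.00
Next $134,000 at 23% = $30,820.00
Remaining $880,300 at 14.5% = $127,643.50
Fee: $21,420.00 + $39,520.00 + $30,820.00 + $127,643.50 = $219,403.50
$219,403.50 exceeds the $192,000 cap, so the fee is capped at $192,000.00.

$192,000.00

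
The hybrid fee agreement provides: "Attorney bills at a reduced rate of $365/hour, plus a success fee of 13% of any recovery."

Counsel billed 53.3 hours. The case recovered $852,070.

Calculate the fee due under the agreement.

Hourly: 53.3 × $365 = $19,454.50
Success fee: 13% of $852,070 = $110,769.10
Total: $19,454.50 + $110,769.10 = $130,223.60

$130,223.60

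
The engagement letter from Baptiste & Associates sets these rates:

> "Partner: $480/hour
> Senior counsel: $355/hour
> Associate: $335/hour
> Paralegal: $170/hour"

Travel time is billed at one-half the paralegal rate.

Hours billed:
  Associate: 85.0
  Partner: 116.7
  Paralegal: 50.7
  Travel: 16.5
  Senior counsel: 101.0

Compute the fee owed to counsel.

Partner: 116.7 × $480 = $56,016.00
Senior counsel: 101.0 × $355 = $35,855.00
Associate: 85.0 × $335 = $28,475.00
Paralegal: 50.7 × $170 = $8,619.00
Subtotal: $56,016.00 + $35,855.00 + $28,475.00 + $8,619.00 = $128,965.00
Travel: 16.5 × ($170 ÷ 2) = 16.5 × $85.00 = $1,402.50
Total: $128,965.00 + $1,402.50 = $130,367.50

$130,367.50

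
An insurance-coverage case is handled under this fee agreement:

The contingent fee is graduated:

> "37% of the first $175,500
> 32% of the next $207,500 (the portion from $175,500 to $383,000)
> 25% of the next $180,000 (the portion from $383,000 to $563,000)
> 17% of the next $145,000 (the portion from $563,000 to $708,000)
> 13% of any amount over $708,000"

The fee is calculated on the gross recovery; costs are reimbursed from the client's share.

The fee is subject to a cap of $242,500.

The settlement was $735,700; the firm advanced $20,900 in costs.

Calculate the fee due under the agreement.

$204,586.00

Fee base is the gross recovery, $735,700; costs are reimbursed separately.
First $175,500 at 37% = $64,935.00
Next $207,500 at 32% = $66,400.00
Next $180,000 at 25% = $45,000.00
Next $145,000 at 17% = $24,650.00
Remaining $27,700 at 13% = $3,601.00
Fee: $64,935.00 + $66,400.00 + $45,000.00 + $24,650.00 + $3,601.00 = $204,586.00
$204,586.00 is under the $242,500 cap.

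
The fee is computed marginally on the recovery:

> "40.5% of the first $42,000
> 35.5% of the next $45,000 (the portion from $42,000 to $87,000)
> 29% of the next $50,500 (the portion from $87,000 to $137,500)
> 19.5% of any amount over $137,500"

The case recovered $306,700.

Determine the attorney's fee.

First $42,000 at 40.5% = $17,010.00
Next $45,000 at 35.5% = $15,975.00
Next $50,500 at 29% = $14,645.00
Remaining $169,200 at 19.5% = $32,994.00
Fee: $17,010.00 + $15,975.00 + $14,645.00 + $32,994.00 = $80,624.00

$80,624.00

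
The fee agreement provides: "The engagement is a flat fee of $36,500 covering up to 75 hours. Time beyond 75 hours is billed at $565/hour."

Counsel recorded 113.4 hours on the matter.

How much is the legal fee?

Flat fee: $36,500.00
Excess hours: 113.4 − 75 = 38.4
Overrun: 38.4 × $565 = $21,696.00
Total: $36,500.00 + $21,696.00 = $58,196.00

$58,196.00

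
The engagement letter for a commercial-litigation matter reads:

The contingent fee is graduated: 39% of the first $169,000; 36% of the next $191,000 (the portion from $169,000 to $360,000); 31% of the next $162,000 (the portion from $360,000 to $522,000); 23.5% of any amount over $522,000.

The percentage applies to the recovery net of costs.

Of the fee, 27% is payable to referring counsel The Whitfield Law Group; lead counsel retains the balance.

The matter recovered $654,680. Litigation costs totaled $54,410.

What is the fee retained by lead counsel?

Fee base (net of costs): $654,680 − $54,410 = $600,270
First $169,000 at 39% = $65,910.00
Next $191,000 at 36% = $68,760.00
Next $162,000 at 31% = $50,220.00
Remaining $78,270 at 23.5% = $18,393.45
Fee: $65,910.00 + $68,760.00 + $50,220.00 + $18,393.45 = $203,283.45
Referral share: 27% of $203,283.45 = $54,886.53; lead counsel retains $203,283.45 − $54,886.53 = $148,396.92.

$148,396.92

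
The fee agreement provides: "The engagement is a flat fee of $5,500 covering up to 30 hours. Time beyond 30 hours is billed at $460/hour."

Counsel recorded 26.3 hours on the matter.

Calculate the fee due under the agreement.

26.3 hours is within the 30-hour scope; only the flat fee applies.

$5,500.00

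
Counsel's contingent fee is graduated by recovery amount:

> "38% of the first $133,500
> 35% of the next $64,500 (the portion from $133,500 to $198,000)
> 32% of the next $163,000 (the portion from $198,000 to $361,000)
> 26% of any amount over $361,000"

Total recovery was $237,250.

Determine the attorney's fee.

$85,865.00

First $133,500 at 38% = $50,730.00
Next $64,500 at 35% = $22,575.00
Remaining $39,250 at 32% = $12,560.00
Fee: $50,730.00 + $22,575.00 + $12,560.00 = $85,865.00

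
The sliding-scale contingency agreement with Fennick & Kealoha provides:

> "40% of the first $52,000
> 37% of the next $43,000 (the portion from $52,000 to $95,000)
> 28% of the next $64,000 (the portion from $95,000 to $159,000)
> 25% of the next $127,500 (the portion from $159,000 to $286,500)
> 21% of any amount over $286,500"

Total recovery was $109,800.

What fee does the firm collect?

$40,854.00

First $52,000 at 40% = $20,800.00
Next $43,000 at 37% = $15,910.00
Remaining $14,800 at 28% = $4,144.00
Fee: $20,800.00 + $15,910.00 + $4,144.00 = $40,854.00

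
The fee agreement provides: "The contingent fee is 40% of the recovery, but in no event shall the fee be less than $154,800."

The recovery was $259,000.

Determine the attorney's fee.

40% of $259,000 = $103,600.00
That is below the $154,800 minimum, so the minimum applies.

$154,800.00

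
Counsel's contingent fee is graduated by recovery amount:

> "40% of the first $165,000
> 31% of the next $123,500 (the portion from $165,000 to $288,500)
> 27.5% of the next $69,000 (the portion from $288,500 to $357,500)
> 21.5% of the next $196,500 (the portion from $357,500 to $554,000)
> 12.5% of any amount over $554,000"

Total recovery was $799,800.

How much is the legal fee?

$196,232.50

First $165,000 at 40% = $66,000.00
Next $123,500 at 31% = $38,285.00
Next $69,000 at 27.5% = $18,975.00
Next $196,500 at 21.5% = $42,247.50
Remaining $245,800 at 12.5% = $30,725.00
Fee: $66,000.00 + $38,285.00 + $18,975.00 + $42,247.50 + $30,725.00 = $196,232.50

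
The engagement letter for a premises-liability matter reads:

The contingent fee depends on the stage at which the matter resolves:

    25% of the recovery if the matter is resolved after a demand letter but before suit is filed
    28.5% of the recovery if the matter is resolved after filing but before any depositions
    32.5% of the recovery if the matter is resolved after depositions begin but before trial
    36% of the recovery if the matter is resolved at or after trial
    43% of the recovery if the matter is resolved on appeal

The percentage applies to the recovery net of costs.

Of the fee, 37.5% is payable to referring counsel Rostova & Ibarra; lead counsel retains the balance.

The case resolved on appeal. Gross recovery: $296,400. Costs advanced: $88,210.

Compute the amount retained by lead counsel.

$55,951.06

Fee base (net of costs): $296,400 − $88,210 = $208,190
The matter resolved on appeal, so the 43% rate applies.
$208,190 × 43% = $89,521.70
Referral share: 37.5% of $89,521.70 = $33,570.64; lead counsel retains $89,521.70 − $33,570.64 = $55,951.06.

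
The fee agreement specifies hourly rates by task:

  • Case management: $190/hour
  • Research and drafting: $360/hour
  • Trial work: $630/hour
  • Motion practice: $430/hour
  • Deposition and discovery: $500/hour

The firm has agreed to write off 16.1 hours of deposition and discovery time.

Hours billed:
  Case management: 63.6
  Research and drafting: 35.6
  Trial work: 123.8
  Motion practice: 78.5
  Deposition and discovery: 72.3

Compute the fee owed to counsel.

Case management: 63.6 × $190 = $12,084.00
Research and drafting: 35.6 × $360 = $12,816.00
Trial work: 123.8 × $630 = $77,994.00
Motion practice: 78.5 × $430 = $33,755.00
Deposition and discovery: 72.3 × $500 = $36,150.00
Subtotal: $172,799.00
Write-off: 16.1 × $500 = $8,050.00
Total: $172,799.00 − $8,050.00 = $164,749.00

$164,749.00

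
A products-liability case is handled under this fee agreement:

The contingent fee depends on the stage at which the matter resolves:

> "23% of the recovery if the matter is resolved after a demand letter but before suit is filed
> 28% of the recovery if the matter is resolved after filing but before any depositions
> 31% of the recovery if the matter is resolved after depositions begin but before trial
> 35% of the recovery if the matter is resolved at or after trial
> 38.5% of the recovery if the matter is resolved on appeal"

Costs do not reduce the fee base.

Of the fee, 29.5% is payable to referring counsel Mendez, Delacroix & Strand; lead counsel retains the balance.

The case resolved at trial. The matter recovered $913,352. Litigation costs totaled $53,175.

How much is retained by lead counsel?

Fee base is the gross recovery, $913,352; costs are reimbursed separately.
The matter resolved at trial, so the 35% rate applies.
$913,352 × 35% = $319,673.20
Referral share: 29.5% of $319,673.20 = $94,303.59; lead counsel retains $319,673.20 − $94,303.59 = $225,369.61.

$225,369.61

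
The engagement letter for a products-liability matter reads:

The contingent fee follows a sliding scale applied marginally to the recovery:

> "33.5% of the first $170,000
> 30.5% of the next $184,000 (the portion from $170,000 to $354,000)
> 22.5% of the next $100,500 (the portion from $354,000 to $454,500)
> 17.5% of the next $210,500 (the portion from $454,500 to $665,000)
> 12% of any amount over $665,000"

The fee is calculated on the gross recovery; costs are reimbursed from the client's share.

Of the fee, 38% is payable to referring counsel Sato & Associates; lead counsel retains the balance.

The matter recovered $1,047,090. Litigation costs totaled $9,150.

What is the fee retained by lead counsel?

$135,389.90

Fee base is the gross recovery, $1,047,090; costs are reimbursed separately.
First $170,000 at 33.5% = $56,950.00
Next $184,000 at 30.5% = $56,120.00
Next $100,500 at 22.5% = $22,612.50
Next $210,500 at 17.5% = $36,837.50
Remaining $382,090 at 12% = $45,850.80
Fee: $56,950.00 + $56,120.00 + $22,612.50 + $36,837.50 + $45,850.80 = $218,370.80
Referral share: 38% of $218,370.80 = $82,980.90; lead counsel retains $218,370.80 − $82,980.90 = $135,389.90.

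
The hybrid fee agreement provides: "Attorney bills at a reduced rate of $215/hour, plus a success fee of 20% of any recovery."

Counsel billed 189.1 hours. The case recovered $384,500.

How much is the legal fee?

$117,556.50

Hourly: 189.1 × $215 = $40,656.50
Success fee: 20% of $384,500 = $76,900.00
Total: $40,656.50 + $76,900.00 = $117,556.50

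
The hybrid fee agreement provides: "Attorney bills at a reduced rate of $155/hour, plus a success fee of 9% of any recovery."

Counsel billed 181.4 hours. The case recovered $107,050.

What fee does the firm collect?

Hourly: 181.4 × $155 = $28,117.00
Success fee: 9% of $107,050 = $9,634.50
Total: $28,117.00 + $9,634.50 = $37,751.50

$37,751.50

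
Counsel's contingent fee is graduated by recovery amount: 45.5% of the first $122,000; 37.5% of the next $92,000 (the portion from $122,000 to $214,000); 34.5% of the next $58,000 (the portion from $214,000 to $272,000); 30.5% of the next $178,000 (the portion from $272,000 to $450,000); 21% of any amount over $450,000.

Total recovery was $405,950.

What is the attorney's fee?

$150,874.75

First $122,000 at 45.5% = $55,510.00
Next $92,000 at 37.5% = $34,500.00
Next $58,000 at 34.5% = $20,010.00
Remaining $133,950 at 30.5% = $40,854.75
Fee: $55,510.00 + $34,500.00 + $20,010.00 + $40,854.75 = $150,874.75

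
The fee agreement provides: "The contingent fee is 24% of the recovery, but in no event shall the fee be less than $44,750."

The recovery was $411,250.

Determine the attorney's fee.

24% of $411,250 = $98,700.00
That exceeds the $44,750 minimum.

$98,700.00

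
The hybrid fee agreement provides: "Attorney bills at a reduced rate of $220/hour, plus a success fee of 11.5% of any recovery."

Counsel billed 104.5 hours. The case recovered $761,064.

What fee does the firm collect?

$110,512.36

Hourly: 104.5 × $220 = $22,990.00
Success fee: 11.5% of $761,064 = $87,522.36
Total: $22,990.00 + $87,522.36 = $110,512.36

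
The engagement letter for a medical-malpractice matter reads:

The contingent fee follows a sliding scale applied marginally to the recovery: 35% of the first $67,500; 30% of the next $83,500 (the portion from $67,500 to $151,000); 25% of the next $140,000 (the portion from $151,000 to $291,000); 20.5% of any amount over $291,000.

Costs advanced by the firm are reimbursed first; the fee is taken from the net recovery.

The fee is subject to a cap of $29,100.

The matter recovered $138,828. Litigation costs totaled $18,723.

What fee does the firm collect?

Fee base (net of costs): $138,828 − $18,723 = $120,105
First $67,500 at 35% = $23,625.00
Remaining $52,605 at 30% = $15,781.50
Fee: $23,625.00 + $15,781.50 = $39,406.50
$39,406.50 exceeds the $29,100 cap, so the fee is capped at $29,100.00.

$29,100.00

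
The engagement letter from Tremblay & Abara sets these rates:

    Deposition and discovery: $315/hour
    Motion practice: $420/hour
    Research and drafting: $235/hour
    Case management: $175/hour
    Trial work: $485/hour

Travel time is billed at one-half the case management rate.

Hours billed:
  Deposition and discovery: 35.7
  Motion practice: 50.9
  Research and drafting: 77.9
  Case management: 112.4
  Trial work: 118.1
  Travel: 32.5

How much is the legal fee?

$130,722.25

Deposition and discovery: 35.7 × $315 = $11,245.50
Motion practice: 50.9 × $420 = $21,378.00
Research and drafting: 77.9 × $235 = $18,306.50
Case management: 112.4 × $175 = $19,670.00
Trial work: 118.1 × $485 = $57,278.50
Subtotal: $11,245.50 + $21,378.00 + $18,306.50 + $19,670.00 + $57,278.50 = $127,878.50
Travel: 32.5 × ($175 ÷ 2) = 32.5 × $87.50 = $2,843.75
Total: $127,878.50 + $2,843.75 = $130,722.25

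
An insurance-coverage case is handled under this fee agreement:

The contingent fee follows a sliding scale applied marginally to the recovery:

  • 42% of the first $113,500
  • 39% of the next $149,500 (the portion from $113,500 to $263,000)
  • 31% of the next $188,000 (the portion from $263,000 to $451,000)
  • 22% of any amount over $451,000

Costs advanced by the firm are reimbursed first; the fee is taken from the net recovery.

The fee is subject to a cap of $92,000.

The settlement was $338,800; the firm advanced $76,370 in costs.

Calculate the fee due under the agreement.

$92,000.00

Fee base (net of costs): $338,800 − $76,370 = $262,430
First $113,500 at 42% = $47,670.00
Remaining $148,930 at 39% = $58,082.70
Fee: $47,670.00 + $58,082.70 = $105,752.70
$105,752.70 exceeds the $92,000 cap, so the fee is capped at $92,000.00.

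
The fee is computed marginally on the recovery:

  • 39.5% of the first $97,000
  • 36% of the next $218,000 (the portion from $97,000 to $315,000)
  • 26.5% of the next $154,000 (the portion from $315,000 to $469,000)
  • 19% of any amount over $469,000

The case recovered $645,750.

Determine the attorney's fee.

First $97,000 at 39.5% = $38,315.00
Next $218,000 at 36% = $78,480.00
Next $154,000 at 26.5% = $40,810.00
Remaining $176,750 at 19% = $33,582.50
Fee: $38,315.00 + $78,480.00 + $40,810.00 + $33,582.50 = $191,187.50

$191,187.50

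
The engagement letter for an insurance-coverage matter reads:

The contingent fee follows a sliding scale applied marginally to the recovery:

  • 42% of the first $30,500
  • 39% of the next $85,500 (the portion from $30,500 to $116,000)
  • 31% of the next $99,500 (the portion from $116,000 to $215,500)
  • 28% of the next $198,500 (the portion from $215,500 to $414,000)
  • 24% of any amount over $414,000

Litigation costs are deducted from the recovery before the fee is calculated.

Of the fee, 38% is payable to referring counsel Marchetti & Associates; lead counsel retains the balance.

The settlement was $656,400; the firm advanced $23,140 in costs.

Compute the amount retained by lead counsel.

Fee base (net of costs): $656,400 − $23,140 = $633,260
First $30,500 at 42% = $12,810.00
Next $85,500 at 39% = $33,345.00
Next $99,500 at 31% = $30,845.00
Next $198,500 at 28% = $55,580.00
Remaining $219,260 at 24% = $52,622.40
Fee: $12,810.00 + $33,345.00 + $30,845.00 + $55,580.00 + $52,622.40 = $185,202.40
Referral share: 38% of $185,202.40 = $70,376.91; lead counsel retains $185,202.40 − $70,376.91 = $114,825.49.

$114,825.49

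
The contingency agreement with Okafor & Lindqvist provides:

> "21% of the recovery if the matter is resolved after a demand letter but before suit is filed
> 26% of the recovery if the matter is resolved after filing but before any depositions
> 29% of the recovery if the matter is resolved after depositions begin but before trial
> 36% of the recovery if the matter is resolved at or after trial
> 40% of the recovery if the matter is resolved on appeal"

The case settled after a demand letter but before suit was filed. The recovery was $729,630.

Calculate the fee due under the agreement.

The matter settled after a demand letter but before suit was filed, so the 21% rate applies.
$729,630 × 21% = $153,222.30

$153,222.30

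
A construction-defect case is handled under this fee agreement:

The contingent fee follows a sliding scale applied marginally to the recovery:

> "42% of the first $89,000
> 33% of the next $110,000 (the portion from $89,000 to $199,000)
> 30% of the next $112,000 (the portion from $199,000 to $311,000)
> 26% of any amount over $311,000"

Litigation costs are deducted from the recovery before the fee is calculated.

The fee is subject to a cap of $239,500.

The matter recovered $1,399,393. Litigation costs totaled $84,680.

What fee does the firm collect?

Fee base (net of costs): $1,399,393 − $84,680 = $1,314,713
First $89,000 at 42% = $37,380.00
Next $110,000 at 33% = $36,300.00
Next $112,000 at 30% = $33,600.00
Remaining $1,003,713 at 26% = $260,965.38
Fee: $37,380.00 + $36,300.00 + $33,600.00 + $260,965.38 = $368,245.38
$368,245.38 exceeds the $239,500 cap, so the fee is capped at $239,500.00.

$239,500.00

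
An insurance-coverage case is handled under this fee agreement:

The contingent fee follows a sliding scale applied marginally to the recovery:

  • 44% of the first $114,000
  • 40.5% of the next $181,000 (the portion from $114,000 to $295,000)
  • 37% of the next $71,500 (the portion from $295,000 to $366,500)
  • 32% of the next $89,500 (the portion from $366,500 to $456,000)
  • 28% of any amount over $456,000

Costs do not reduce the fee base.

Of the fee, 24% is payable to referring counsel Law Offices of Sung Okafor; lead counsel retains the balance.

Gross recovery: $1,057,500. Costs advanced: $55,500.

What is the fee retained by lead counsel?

$263,704.80

Fee base is the gross recovery, $1,057,500; costs are reimbursed separately.
First $114,000 at 44% = $50,160.00
Next $181,000 at 40.5% = $73,305.00
Next $71,500 at 37% = $26,455.00
Next $89,500 at 32% = $28,640.00
Remaining $601,500 at 28% = $168,420.00
Fee: $50,160.00 + $73,305.00 + $26,455.00 + $28,640.00 + $168,420.00 = $346,980.00
Referral share: 24% of $346,980.00 = $83,275.20; lead counsel retains $346,980.00 − $83,275.20 = $263,704.80.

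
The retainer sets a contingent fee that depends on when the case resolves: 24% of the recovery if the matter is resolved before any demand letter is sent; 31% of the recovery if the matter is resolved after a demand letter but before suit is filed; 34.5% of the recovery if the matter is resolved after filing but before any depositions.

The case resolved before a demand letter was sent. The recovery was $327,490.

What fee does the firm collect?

$78,597.60

The matter resolved before a demand letter was sent, so the 24% rate applies.
$327,490 × 24% = $78,597.60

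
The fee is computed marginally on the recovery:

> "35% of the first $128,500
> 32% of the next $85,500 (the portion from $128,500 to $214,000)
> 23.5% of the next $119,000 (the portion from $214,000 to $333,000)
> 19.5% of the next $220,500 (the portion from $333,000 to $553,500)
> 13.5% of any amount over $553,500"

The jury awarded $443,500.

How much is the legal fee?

$121,847.50

First $128,500 at 35% = $44,975.00
Next $85,500 at 32% = $27,360.00
Next $119,000 at 23.5% = $27,965.00
Remaining $110,500 at 19.5% = $21,547.50
Fee: $44,975.00 + $27,360.00 + $27,965.00 + $21,547.50 = $121,847.50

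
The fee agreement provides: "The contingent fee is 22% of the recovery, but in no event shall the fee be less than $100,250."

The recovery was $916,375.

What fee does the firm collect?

22% of $916,375 = $201,602.50
That exceeds the $100,250 minimum.

$201,602.50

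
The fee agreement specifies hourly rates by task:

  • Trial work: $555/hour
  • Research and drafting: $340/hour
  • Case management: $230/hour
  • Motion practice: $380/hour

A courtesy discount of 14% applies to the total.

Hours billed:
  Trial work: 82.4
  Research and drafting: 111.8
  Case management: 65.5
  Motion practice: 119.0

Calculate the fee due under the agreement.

Trial work: 82.4 × $555 = $45,732.00
Research and drafting: 111.8 × $340 = $38,012.00
Case management: 65.5 × $230 = $15,065.00
Motion practice: 119.0 × $380 = $45,220.00
Subtotal: $144,029.00
Less 14% discount: −$20,164.06
Total: $144,029.00 − $20,164.06 = $123,864.94

$123,864.94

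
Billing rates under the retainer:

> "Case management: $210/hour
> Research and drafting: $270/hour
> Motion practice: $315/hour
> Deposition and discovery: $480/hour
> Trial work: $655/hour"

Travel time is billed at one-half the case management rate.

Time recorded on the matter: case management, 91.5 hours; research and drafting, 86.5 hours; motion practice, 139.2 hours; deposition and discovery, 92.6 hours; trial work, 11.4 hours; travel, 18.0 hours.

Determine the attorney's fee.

$140,223.00

Case management: 91.5 × $210 = $19,215.00
Research and drafting: 86.5 × $270 = $23,355.00
Motion practice: 139.2 × $315 = $43,848.00
Deposition and discovery: 92.6 × $480 = $44,448.00
Trial work: 11.4 × $655 = $7,467.00
Subtotal: $19,215.00 + $23,355.00 + $43,848.00 + $44,448.00 + $7,467.00 = $138,333.00
Travel: 18.0 × ($210 ÷ 2) = 18.0 × $105.00 = $1,890.00
Total: $138,333.00 + $1,890.00 = $140,223.00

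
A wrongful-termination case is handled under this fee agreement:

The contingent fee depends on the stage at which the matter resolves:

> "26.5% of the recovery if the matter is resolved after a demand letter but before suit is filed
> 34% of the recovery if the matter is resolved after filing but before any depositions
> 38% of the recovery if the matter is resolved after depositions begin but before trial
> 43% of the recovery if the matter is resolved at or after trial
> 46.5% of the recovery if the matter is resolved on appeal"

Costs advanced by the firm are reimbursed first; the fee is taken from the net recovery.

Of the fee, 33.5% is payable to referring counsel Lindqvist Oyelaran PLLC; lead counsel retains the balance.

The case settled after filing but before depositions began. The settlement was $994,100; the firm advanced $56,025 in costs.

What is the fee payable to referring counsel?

$106,846.74

Fee base (net of costs): $994,100 − $56,025 = $938,075
The matter settled after filing but before depositions began, so the 34% rate applies.
$938,075 × 34% = $318,945.50
Referral share: 33.5% of $318,945.50 = $106,846.74; lead counsel retains $318,945.50 − $106,846.74 = $212,098.76.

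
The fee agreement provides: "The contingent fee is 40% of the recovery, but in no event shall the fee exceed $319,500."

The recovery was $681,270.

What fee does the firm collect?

$272,508.00

40% of $681,270 = $272,508.00
That is under the $319,500 cap.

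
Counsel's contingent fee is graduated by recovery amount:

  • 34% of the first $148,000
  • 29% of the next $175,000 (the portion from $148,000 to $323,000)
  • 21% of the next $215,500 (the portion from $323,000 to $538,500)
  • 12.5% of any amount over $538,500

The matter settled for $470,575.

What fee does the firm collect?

First $148,000 at 34% = $50,320.00
Next $175,000 at 29% = $50,750.00
Remaining $147,575 at 21% = $30,990.75
Fee: $50,320.00 + $50,750.00 + $30,990.75 = $132,060.75

$132,060.75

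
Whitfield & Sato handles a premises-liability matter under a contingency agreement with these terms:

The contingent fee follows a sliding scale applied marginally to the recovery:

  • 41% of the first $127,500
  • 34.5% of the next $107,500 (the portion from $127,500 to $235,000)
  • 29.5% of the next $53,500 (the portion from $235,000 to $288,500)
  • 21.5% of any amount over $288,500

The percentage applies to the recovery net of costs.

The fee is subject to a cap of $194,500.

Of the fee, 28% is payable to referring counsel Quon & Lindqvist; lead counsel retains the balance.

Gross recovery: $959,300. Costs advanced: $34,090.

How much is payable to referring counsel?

Fee base (net of costs): $959,300 − $34,090 = $925,210
First $127,500 at 41% = $52,275.00
Next $107,500 at 34.5% = $37,087.50
Next $53,500 at 29.5% = $15,782.50
Remaining $636,710 at 21.5% = $136,892.65
Fee: $52,275.00 + $37,087.50 + $15,782.50 + $136,892.65 = $242,037.65
$242,037.65 exceeds the $194,500 cap, so the fee is capped at $194,500.00.
Referral share: 28% of $194,500.00 = $54,460.00; lead counsel retains $194,500.00 − $54,460.00 = $140,040.00.

$54,460.00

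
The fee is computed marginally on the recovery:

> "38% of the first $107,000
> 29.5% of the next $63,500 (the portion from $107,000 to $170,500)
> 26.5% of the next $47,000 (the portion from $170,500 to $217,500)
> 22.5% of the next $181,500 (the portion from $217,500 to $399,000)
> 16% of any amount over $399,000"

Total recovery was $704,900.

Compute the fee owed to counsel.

First $107,000 at 38% = $40,660.00
Next $63,500 at 29.5% = $18,732.50
Next $47,000 at 26.5% = $12,455.00
Next $181,500 at 22.5% = $40,837.50
Remaining $305,900 at 16% = $48,944.00
Fee: $40,660.00 + $18,732.50 + $12,455.00 + $40,837.50 + $48,944.00 = $161,629.00

$161,629.00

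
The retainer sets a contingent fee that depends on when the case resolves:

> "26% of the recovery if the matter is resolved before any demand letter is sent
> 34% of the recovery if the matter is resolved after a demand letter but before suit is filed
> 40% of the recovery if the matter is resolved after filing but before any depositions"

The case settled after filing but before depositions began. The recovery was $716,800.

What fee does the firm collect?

The matter settled after filing but before depositions began, so the 40% rate applies.
$716,800 × 40% = $286,720.00

$286,720.00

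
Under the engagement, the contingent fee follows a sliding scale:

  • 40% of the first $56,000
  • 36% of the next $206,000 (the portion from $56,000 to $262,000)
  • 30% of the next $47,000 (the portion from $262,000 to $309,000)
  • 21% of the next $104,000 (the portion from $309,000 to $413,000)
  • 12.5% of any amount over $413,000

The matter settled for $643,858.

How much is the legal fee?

First $56,000 at 40% = $22,400.00
Next $206,000 at 36% = $74,160.00
Next $47,000 at 30% = $14,100.00
Next $104,000 at 21% = $21,840.00
Remaining $230,858 at 12.5% = $28,857.25
Fee: $22,400.00 + $74,160.00 + $14,100.00 + $21,840.00 + $28,857.25 = $161,357.25

$161,357.25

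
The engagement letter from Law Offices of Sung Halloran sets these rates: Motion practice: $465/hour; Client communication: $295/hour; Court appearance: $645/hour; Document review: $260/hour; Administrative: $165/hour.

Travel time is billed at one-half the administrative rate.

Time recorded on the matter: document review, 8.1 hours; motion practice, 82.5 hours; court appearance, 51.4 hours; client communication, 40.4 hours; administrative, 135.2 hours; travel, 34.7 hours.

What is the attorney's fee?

Motion practice: 82.5 × $465 = $38,362.50
Client communication: 40.4 × $295 = $11,918.00
Court appearance: 51.4 × $645 = $33,153.00
Document review: 8.1 × $260 = $2,106.00
Administrative: 135.2 × $165 = $22,308.00
Subtotal: $38,362.50 + $11,918.00 + $33,153.00 + $2,106.00 + $22,308.00 = $107,847.50
Travel: 34.7 × ($165 ÷ 2) = 34.7 × $82.50 = $2,862.75
Total: $107,847.50 + $2,862.75 = $110,710.25

$110,710.25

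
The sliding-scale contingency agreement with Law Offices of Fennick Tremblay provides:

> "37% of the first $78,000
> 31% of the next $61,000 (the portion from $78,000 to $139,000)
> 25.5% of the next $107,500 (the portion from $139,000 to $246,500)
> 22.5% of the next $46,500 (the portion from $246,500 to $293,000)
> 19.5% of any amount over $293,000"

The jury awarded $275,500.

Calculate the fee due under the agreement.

$81,707.50

First $78,000 at 37% = $28,860.00
Next $61,000 at 31% = $18,910.00
Next $107,500 at 25.5% = $27,412.50
Remaining $29,000 at 22.5% = $6,525.00
Fee: $28,860.00 + $18,910.00 + $27,412.50 + $6,525.00 = $81,707.50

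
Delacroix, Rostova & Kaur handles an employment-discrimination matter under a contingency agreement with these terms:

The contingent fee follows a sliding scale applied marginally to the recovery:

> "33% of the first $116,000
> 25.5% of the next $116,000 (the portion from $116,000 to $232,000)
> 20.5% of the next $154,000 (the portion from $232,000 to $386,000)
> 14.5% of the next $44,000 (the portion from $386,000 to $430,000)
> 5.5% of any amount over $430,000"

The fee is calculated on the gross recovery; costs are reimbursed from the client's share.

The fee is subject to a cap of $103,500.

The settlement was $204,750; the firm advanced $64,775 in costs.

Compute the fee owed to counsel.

Fee base is the gross recovery, $204,750; costs are reimbursed separately.
First $116,000 at 33% = $38,280.00
Remaining $88,750 at 25.5% = $22,631.25
Fee: $38,280.00 + $22,631.25 = $60,911.25
$60,911.25 is under the $103,500 cap.

$60,911.25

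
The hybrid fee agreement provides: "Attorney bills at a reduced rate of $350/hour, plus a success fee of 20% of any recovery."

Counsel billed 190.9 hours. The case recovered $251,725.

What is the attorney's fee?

Hourly: 190.9 × $350 = $66,815.00
Success fee: 20% of $251,725 = $50,345.00
Total: $66,815.00 + $50,345.00 = $117,160.00

$117,160.00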